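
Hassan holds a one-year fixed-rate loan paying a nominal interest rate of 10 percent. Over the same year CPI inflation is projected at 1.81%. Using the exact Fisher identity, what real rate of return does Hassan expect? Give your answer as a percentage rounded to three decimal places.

By the Fisher identity, 1 + r = (1 + i)/(1 + π).
1 + r = 1.10000 / 1.01810 = 1.080444
r = 1.080444 − 1 = 8.0444%, i.e. 8.044%.

8.044%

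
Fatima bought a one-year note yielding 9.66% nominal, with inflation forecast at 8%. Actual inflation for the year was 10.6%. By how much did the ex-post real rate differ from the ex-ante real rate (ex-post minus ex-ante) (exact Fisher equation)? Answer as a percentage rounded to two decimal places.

Ex-ante: (1 + 0.0966)/(1 + 0.0800) − 1 = 1.5370%
Ex-post: (1 + 0.0966)/(1 + 0.1060) − 1 = -0.8499%
Difference (ex-post − ex-ante) = -2.3869% → -2.39%.

-2.39%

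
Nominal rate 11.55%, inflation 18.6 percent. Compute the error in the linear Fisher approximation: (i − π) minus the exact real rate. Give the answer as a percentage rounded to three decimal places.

Approximate: r ≈ 11.550% − 18.600% = -7.0500%
Exact: (1 + 0.1155)/(1 + 0.1860) − 1 = -5.9444%
Error = -7.0500% − (-5.9444%) = -1.1056% → -1.106%.

-1.106%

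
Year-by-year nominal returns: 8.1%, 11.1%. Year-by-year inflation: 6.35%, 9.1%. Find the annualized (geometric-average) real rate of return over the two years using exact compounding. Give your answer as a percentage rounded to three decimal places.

1.739%

Compound the nominal returns: 1.0810 × 1.1110 = 1.20099100.
Compound inflation: 1.0635 × 1.0910 = 1.16027850.
Deflate: 1.20099100 / 1.16027850 = 1.03508856.
Annualized real rate = 1.03508856^(1/2) − 1 = 1.7393% → 1.739%.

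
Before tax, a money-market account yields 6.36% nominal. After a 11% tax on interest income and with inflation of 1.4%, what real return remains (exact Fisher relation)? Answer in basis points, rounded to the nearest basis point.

After-tax nominal return = 6.36% × (1 − 0.11) = 5.6604%.
1 + r = 1.056604 / 1.01400 = 1.042016
After-tax real rate = 1.042016 − 1 → 420 basis points.

420 basis points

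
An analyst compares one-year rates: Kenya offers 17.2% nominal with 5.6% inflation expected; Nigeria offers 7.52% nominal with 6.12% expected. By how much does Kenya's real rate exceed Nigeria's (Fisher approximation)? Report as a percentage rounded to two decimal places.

10.20%

Kenya: 17.2% − 5.6% = 11.600%
Nigeria: 7.52% − 6.12% = 1.400%
Differential = 10.200% → 10.20%.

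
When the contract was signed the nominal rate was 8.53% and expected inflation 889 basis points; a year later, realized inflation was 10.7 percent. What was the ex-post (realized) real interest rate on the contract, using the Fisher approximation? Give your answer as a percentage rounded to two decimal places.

-2.17%

Ex-post: 8.53% − 10.7% = -2.170%
So the realized real rate is -2.17%.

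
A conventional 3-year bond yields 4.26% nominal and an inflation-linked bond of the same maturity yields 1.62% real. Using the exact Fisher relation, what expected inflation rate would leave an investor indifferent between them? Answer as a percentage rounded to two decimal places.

2.60%

(1 + π) = (1 + i)/(1 + r) = 1.04260 / 1.01620 = 1.025979
Break-even inflation = 1.025979 − 1 → 2.60%.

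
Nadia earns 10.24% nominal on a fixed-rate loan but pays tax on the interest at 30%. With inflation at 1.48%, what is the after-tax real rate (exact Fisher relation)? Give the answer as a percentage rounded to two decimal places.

5.61%

After-tax nominal return = 10.24% × (1 − 0.3) = 7.1680%.
1 + r = 1.07168 / 1.01480 = 1.0560505
After-tax real rate = 1.0560505 − 1 → 5.61%.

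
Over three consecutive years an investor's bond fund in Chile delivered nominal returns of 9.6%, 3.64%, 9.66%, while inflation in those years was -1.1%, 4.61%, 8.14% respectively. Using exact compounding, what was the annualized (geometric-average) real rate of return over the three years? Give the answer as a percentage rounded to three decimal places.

3.644%

Nominal growth factor = 1.0960 × 1.0364 × 1.0966 = 1.24562180
Price-level growth factor = 0.9890 × 1.0461 × 1.0814 = 1.11880876
Real growth factor = 1.24562180 / 1.11880876 = 1.11334648
Annualized real rate = 1.11334648^(1/3) − 1 = 3.6438% → 3.644%.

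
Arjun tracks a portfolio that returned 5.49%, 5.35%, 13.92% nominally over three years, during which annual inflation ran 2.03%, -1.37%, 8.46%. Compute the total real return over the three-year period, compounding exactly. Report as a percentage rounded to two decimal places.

16.00%

Compound the nominal returns: 1.0549 × 1.0535 × 1.1392 = 1.2660353.
Compound inflation: 1.0203 × 0.9863 × 1.0846 = 1.0914567.
Deflate: 1.2660353 / 1.0914567 = 1.1599501.
Total real return = 1.1599501 − 1 → 16.00%.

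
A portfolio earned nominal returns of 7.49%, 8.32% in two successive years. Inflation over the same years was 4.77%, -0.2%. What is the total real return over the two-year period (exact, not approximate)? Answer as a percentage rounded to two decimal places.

11.35%

Compound the nominal returns: 1.0749 × 1.0832 = 1.164332.
Compound inflation: 1.0477 × 0.9980 = 1.045605.
Deflate: 1.164332 / 1.045605 = 1.113549.
Total real return = 1.113549 − 1 → 11.35%.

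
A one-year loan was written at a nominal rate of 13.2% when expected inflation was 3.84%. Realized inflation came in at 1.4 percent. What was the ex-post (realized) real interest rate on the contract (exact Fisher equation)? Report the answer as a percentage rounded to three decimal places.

Ex-post: (1 + 0.1320)/(1 + 0.0140) − 1 = 11.6371%
So the realized real rate is 11.637%.

11.637%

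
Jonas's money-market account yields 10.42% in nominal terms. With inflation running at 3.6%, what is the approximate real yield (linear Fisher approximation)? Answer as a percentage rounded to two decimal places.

6.82%

r ≈ i − π = 10.42% − 3.6% = 6.82%.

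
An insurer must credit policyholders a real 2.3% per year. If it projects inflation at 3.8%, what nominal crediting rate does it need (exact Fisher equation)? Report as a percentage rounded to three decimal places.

(1 + i) = (1 + r)(1 + π) = 1.02300 × 1.03800 = 1.061874
i = 1.061874 − 1, so the required nominal rate is 6.187%.

6.187%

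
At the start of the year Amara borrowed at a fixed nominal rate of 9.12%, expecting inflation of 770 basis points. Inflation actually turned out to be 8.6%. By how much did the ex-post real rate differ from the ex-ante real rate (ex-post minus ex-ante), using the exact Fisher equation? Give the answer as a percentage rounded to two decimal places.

-0.84%

Ex-ante: (1 + 0.0912)/(1 + 0.0770) − 1 = 1.3185%
Ex-post: (1 + 0.0912)/(1 + 0.0860) − 1 = 0.4788%
Difference (ex-post − ex-ante) = -0.8397% → -0.84%.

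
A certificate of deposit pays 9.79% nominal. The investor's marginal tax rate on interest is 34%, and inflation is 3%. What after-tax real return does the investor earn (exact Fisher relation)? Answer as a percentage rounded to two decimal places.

After-tax nominal return = 9.79% × (1 − 0.34) = 6.4614%.
1 + r = 1.064614 / 1.03000 = 1.033606
After-tax real rate = 1.033606 − 1 → 3.36%.

3.36%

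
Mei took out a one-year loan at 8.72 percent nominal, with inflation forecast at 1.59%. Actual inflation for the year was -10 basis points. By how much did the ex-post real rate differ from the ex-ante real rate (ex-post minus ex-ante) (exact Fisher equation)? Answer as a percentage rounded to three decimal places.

Ex-ante: (1 + 0.0872)/(1 + 0.0159) − 1 = 7.0184%
Ex-post: (1 + 0.0872)/(1 − 0.0010) − 1 = 8.8288%
Difference (ex-post − ex-ante) = 1.8104% → 1.810%.

1.810%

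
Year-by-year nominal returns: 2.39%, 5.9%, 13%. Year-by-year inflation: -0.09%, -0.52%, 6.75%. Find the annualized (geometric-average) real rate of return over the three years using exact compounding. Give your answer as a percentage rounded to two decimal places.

Compound the nominal returns: 1.0239 × 1.0590 × 1.1300 = 1.22527041.
Compound inflation: 0.9991 × 0.9948 × 1.0675 = 1.06099325.
Deflate: 1.22527041 / 1.06099325 = 1.15483338.
Annualized real rate = 1.15483338^(1/3) − 1 = 4.9155% → 4.92%.

4.92%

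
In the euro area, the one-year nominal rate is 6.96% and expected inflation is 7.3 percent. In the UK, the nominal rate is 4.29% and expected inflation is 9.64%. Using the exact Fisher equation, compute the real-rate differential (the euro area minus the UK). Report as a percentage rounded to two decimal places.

4.56%

The euro area: (1 + 0.0696)/(1 + 0.0730) − 1 = -0.3169%
The UK: (1 + 0.0429)/(1 + 0.0964) − 1 = -4.8796%
Differential = -0.3169% − (-4.8796%) = 4.5627% → 4.56%.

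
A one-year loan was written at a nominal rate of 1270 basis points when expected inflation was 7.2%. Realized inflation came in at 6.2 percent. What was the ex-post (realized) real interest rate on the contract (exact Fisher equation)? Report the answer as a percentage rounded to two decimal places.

Ex-post: (1 + 0.1270)/(1 + 0.0620) − 1 = 6.1205%
So the realized real rate is 6.12%.

6.12%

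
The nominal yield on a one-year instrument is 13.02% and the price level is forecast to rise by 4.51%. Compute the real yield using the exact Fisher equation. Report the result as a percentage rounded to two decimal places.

8.14%

1 + r = 1.13020 / 1.04510 = 1.081428
r = 1.081428 − 1 = 8.1428%, i.e. 8.14%.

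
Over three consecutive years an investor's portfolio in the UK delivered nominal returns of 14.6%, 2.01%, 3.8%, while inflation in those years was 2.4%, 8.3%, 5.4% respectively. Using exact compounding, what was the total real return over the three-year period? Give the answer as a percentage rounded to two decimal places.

3.81%

Compound the nominal returns: 1.1460 × 1.0201 × 1.0380 = 1.213458.
Compound inflation: 1.0240 × 1.0830 × 1.0540 = 1.168878.
Deflate: 1.213458 / 1.168878 = 1.038139.
Total real return = 1.038139 − 1 → 3.81%.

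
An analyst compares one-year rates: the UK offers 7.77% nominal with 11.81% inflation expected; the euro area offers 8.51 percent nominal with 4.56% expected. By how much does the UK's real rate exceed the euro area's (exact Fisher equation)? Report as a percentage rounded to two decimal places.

The UK: (1 + 0.0777)/(1 + 0.1181) − 1 = -3.6133%
The euro area: (1 + 0.0851)/(1 + 0.0456) − 1 = 3.7777%
Differential = -3.6133% − 3.7777% = -7.3910% → -7.39%.

-7.39%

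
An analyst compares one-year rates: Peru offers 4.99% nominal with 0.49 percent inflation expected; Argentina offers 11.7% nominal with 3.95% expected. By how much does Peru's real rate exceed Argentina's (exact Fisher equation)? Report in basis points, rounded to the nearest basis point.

Peru: (1 + 0.0499)/(1 + 0.0049) − 1 = 4.4781%
Argentina: (1 + 0.1170)/(1 + 0.0395) − 1 = 7.4555%
Differential = 4.4781% − 7.4555% = -2.9774% → -298 basis points.

-298 basis points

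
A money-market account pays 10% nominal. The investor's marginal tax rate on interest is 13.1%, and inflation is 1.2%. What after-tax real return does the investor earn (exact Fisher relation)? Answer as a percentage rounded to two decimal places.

7.40%

After-tax nominal return = 10% × (1 − 0.131) = 8.6900%.
1 + r = 1.08690 / 1.01200 = 1.074012
After-tax real rate = 1.074012 − 1 → 7.40%.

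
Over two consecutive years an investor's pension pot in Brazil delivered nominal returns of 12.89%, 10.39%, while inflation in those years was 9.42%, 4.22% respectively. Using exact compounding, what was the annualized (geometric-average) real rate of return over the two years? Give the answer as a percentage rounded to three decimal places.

Nominal growth factor = 1.1289 × 1.1039 = 1.24619271
Price-level growth factor = 1.0942 × 1.0422 = 1.14037524
Real growth factor = 1.24619271 / 1.14037524 = 1.09279180
Annualized real rate = 1.09279180^(1/2) − 1 = 4.5367% → 4.537%.

4.537%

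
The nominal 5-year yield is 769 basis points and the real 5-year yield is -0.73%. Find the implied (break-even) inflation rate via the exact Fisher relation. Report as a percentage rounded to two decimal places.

8.48%

(1 + π) = (1 + i)/(1 + r) = 1.07690 / 0.99270 = 1.084819
Break-even inflation = 1.084819 − 1 → 8.48%.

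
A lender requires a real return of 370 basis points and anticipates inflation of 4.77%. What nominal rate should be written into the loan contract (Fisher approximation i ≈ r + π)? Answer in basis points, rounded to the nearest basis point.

i ≈ r + π = 3.7% + 4.77% = 847 basis points.

847 basis points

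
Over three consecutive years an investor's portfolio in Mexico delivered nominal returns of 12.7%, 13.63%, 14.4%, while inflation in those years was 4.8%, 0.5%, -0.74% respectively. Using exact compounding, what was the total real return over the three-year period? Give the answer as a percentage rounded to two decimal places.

40.13%

Compound the nominal returns: 1.1270 × 1.1363 × 1.1440 = 1.465018.
Compound inflation: 1.0480 × 1.0050 × 0.9926 = 1.045446.
Deflate: 1.465018 / 1.045446 = 1.401333.
Total real return = 1.401333 − 1 → 40.13%.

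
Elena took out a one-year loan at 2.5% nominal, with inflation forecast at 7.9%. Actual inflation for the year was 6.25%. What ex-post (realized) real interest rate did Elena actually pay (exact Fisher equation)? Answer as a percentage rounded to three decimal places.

-3.529%

Ex-post: (1 + 0.0250)/(1 + 0.0625) − 1 = -3.5294%
So the realized real rate is -3.529%.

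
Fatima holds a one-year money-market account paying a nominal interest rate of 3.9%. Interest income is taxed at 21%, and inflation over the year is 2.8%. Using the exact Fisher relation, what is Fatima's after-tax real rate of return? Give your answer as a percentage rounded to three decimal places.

0.273%

After-tax nominal return = 3.9% × (1 − 0.21) = 3.0810%.
1 + r = 1.03081 / 1.02800 = 1.002733
After-tax real rate = 1.002733 − 1 → 0.273%.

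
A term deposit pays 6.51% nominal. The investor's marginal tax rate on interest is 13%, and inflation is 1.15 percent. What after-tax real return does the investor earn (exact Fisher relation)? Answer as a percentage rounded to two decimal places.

4.46%

After-tax nominal return = 6.51% × (1 − 0.13) = 5.6637%.
1 + r = 1.056637 / 1.01150 = 1.044624
After-tax real rate = 1.044624 − 1 → 4.46%.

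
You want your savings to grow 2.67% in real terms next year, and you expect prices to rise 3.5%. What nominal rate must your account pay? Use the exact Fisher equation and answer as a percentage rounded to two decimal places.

6.26%

(1 + i) = (1 + r)(1 + π) = 1.02670 × 1.03500 = 1.0626345
i = 1.0626345 − 1, so the required nominal rate is 6.26%.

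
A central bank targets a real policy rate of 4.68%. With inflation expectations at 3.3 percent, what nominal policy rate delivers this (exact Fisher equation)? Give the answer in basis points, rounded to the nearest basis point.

813 basis points

(1 + i) = (1 + r)(1 + π) = 1.04680 × 1.03300 = 1.0813444
i = 1.0813444 − 1, so the required nominal rate is 813 basis points.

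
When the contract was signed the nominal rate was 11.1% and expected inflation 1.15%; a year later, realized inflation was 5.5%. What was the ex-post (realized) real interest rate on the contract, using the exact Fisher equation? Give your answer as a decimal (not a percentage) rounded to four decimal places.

0.0531

Ex-post: (1 + 0.1110)/(1 + 0.0550) − 1 = 5.3081%
So the realized real rate is 0.0531.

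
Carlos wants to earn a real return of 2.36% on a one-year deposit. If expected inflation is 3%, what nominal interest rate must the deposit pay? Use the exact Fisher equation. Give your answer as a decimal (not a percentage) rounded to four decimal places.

(1 + i) = (1 + r)(1 + π) = 1.02360 × 1.03000 = 1.054308
i = 1.054308 − 1, so the required nominal rate is 0.0543.

0.0543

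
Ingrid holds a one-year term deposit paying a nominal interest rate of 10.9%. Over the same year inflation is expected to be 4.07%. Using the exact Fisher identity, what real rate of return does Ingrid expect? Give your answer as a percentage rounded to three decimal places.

6.563%

1 + r = 1.10900 / 1.04070 = 1.065629
r = 1.065629 − 1 = 6.5629%, i.e. 6.563%.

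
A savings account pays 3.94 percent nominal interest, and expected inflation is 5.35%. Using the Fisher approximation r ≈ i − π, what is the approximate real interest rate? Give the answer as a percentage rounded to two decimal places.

r ≈ i − π = 3.94% − 5.35% = -1.41%.

-1.41%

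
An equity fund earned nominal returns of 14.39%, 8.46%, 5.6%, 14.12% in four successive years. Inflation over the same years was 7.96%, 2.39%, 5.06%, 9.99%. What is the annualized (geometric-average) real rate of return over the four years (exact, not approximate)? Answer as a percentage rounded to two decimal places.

Nominal growth factor = 1.1439 × 1.0846 × 1.0560 × 1.1412 = 1.49514510
Price-level growth factor = 1.0796 × 1.0239 × 1.0506 × 1.0999 = 1.27735325
Real growth factor = 1.49514510 / 1.27735325 = 1.17050244
Annualized real rate = 1.17050244^(1/4) − 1 = 4.0143% → 4.01%.

4.01%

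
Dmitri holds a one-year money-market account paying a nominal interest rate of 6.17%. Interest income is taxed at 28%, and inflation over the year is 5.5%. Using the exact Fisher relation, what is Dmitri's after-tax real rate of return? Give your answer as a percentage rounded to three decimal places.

-1.002%

After-tax nominal return = 6.17% × (1 − 0.28) = 4.4424%.
1 + r = 1.044424 / 1.05500 = 0.9899754
After-tax real rate = 0.9899754 − 1 → -1.002%.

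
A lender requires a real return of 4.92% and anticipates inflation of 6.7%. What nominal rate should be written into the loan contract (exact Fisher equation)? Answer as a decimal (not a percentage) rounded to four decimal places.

(1 + i) = (1 + r)(1 + π) = 1.04920 × 1.06700 = 1.1194964
i = 1.1194964 − 1, so the required nominal rate is 0.1195.

0.1195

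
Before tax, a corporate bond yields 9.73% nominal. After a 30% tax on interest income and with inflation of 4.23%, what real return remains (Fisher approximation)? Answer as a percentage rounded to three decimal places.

After-tax nominal return = 9.73% × (1 − 0.3) = 6.8110%.
r ≈ 6.8110% − 4.23% → 2.581%.

2.581%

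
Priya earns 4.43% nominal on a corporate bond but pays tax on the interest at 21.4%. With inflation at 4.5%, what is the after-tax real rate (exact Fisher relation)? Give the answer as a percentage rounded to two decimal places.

-0.97%

After-tax nominal return = 4.43% × (1 − 0.214) = 3.48198%.
1 + r = 1.0348198 / 1.04500 = 0.990258
After-tax real rate = 0.990258 − 1 → -0.97%.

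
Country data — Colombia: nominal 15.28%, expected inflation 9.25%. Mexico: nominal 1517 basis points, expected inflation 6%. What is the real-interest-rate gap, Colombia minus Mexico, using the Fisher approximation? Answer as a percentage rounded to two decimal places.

-3.14%

Colombia: 15.28% − 9.25% = 6.030%
Mexico: 15.17% − 6% = 9.170%
Differential = -3.140% → -3.14%.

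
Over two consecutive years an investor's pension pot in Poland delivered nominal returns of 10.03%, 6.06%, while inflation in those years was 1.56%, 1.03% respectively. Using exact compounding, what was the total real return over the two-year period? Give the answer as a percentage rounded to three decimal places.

Compound the nominal returns: 1.1003 × 1.0606 = 1.166978.
Compound inflation: 1.0156 × 1.0103 = 1.026061.
Deflate: 1.166978 / 1.026061 = 1.137338.
Total real return = 1.137338 − 1 → 13.734%.

13.734%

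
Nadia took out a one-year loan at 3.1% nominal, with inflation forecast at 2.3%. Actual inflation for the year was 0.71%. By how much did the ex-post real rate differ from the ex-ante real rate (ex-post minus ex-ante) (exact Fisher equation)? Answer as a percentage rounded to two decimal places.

1.59%

Ex-ante: (1 + 0.0310)/(1 + 0.0230) − 1 = 0.7820%
Ex-post: (1 + 0.0310)/(1 + 0.0071) − 1 = 2.3732%
Difference (ex-post − ex-ante) = 1.5911% → 1.59%.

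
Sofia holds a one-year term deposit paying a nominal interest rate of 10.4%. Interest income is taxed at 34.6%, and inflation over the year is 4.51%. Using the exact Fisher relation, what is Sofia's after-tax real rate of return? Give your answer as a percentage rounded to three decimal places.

After-tax nominal return = 10.4% × (1 − 0.346) = 6.8016%.
1 + r = 1.068016 / 1.04510 = 1.021927
After-tax real rate = 1.021927 − 1 → 2.193%.

2.193%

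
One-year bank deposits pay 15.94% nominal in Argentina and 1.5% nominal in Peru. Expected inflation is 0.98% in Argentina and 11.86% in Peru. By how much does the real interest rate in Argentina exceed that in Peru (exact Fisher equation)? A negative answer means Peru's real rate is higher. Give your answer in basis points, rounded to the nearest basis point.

2408 basis points

Argentina: (1 + 0.1594)/(1 + 0.0098) − 1 = 14.8148%
Peru: (1 + 0.0150)/(1 + 0.1186) − 1 = -9.2616%
Differential = 14.8148% − (-9.2616%) = 24.0764% → 2408 basis points.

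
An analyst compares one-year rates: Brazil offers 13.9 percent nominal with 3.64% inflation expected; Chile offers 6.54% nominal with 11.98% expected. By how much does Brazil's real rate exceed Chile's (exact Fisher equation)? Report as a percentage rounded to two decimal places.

Brazil: (1 + 0.1390)/(1 + 0.0364) − 1 = 9.8997%
Chile: (1 + 0.0654)/(1 + 0.1198) − 1 = -4.8580%
Differential = 9.8997% − (-4.8580%) = 14.7577% → 14.76%.

14.76%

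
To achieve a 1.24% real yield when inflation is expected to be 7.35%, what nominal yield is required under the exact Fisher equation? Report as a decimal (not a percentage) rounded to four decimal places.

0.0868

(1 + i) = (1 + r)(1 + π) = 1.01240 × 1.07350 = 1.0868114
i = 1.0868114 − 1, so the required nominal rate is 0.0868.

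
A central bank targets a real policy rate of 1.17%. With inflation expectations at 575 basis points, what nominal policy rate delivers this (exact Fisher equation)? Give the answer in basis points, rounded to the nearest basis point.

(1 + i) = (1 + r)(1 + π) = 1.01170 × 1.05750 = 1.06987275
i = 1.06987275 − 1, so the required nominal rate is 699 basis points.

699 basis points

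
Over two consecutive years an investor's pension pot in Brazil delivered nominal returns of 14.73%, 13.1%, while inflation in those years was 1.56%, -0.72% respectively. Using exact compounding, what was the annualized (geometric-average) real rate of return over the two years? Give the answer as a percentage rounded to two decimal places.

13.44%

Nominal growth factor = 1.1473 × 1.1310 = 1.29759630
Price-level growth factor = 1.0156 × 0.9928 = 1.00828768
Real growth factor = 1.29759630 / 1.00828768 = 1.28693063
Annualized real rate = 1.28693063^(1/2) − 1 = 13.4430% → 13.44%.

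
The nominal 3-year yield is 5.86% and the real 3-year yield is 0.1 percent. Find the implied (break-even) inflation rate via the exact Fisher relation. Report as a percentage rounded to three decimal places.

5.754%

(1 + π) = (1 + i)/(1 + r) = 1.05860 / 1.00100 = 1.057542
Break-even inflation = 1.057542 − 1 → 5.754%.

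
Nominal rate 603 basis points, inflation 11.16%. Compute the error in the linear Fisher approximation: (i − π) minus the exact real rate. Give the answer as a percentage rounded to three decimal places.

-0.515%

Approximate: r ≈ 6.030% − 11.160% = -5.1300%
Exact: (1 + 0.0603)/(1 + 0.1116) − 1 = -4.6150%
Error = -5.1300% − (-4.6150%) = -0.5150% → -0.515%.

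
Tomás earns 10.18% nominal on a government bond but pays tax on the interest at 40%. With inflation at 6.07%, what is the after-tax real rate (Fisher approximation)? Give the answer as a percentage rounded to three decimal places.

After-tax nominal return = 10.18% × (1 − 0.4) = 6.1080%.
r ≈ 6.1080% − 6.07% → 0.038%.

0.038%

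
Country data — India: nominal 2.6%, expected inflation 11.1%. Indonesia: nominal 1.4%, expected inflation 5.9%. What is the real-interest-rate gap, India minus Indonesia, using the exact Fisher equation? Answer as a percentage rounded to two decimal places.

India: (1 + 0.0260)/(1 + 0.1110) − 1 = -7.6508%
Indonesia: (1 + 0.0140)/(1 + 0.0590) − 1 = -4.2493%
Differential = -7.6508% − (-4.2493%) = -3.4015% → -3.40%.

-3.40%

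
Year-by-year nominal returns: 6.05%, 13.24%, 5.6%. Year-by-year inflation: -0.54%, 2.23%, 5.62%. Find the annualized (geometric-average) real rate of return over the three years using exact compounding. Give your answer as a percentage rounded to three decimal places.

5.698%

Compound the nominal returns: 1.0605 × 1.1324 × 1.0560 = 1.26816117.
Compound inflation: 0.9946 × 1.0223 × 1.0562 = 1.07392259.
Deflate: 1.26816117 / 1.07392259 = 1.18086832.
Annualized real rate = 1.18086832^(1/3) − 1 = 5.6981% → 5.698%.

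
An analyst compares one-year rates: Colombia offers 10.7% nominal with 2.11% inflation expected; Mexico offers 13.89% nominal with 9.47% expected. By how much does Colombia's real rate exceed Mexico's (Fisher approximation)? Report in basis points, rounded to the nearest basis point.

417 basis points

Colombia: 10.7% − 2.11% = 8.590%
Mexico: 13.89% − 9.47% = 4.420%
Differential = 4.170% → 417 basis points.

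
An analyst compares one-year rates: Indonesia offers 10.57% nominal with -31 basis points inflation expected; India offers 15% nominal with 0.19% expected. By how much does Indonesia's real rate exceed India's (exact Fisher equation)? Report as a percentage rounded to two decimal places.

-3.87%

Indonesia: (1 + 0.1057)/(1 − 0.0031) − 1 = 10.9138%
India: (1 + 0.1500)/(1 + 0.0019) − 1 = 14.7819%
Differential = 10.9138% − 14.7819% = -3.8681% → -3.87%.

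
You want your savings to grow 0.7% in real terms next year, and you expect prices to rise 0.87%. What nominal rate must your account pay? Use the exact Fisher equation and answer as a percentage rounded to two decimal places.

(1 + i) = (1 + r)(1 + π) = 1.00700 × 1.00870 = 1.0157609
i = 1.0157609 − 1, so the required nominal rate is 1.58%.

1.58%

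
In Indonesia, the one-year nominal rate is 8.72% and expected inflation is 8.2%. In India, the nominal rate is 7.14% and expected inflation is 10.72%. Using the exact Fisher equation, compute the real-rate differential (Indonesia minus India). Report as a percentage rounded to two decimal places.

Indonesia: (1 + 0.0872)/(1 + 0.0820) − 1 = 0.4806%
India: (1 + 0.0714)/(1 + 0.1072) − 1 = -3.2334%
Differential = 0.4806% − (-3.2334%) = 3.7140% → 3.71%.

3.71%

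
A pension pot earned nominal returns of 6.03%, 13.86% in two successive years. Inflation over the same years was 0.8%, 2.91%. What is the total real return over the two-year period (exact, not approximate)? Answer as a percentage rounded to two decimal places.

16.38%

Nominal growth factor = 1.0603 × 1.1386 = 1.207258
Price-level growth factor = 1.0080 × 1.0291 = 1.037333
Real growth factor = 1.207258 / 1.037333 = 1.163809
Total real return = 1.163809 − 1 → 16.38%.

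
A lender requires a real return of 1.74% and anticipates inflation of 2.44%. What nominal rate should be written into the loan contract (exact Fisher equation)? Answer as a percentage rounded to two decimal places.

(1 + i) = (1 + r)(1 + π) = 1.01740 × 1.02440 = 1.04222456
i = 1.04222456 − 1, so the required nominal rate is 4.22%.

4.22%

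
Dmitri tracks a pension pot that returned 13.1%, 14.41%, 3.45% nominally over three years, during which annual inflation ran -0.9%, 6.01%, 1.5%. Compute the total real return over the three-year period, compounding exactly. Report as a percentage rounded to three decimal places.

Nominal growth factor = 1.1310 × 1.1441 × 1.0345 = 1.338619
Price-level growth factor = 0.9910 × 1.0601 × 1.0150 = 1.066317
Real growth factor = 1.338619 / 1.066317 = 1.255367
Total real return = 1.255367 − 1 → 25.537%.

25.537%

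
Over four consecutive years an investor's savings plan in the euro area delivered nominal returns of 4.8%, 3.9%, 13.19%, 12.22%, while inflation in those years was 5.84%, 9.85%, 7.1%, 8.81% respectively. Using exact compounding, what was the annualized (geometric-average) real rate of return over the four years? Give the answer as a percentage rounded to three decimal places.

0.516%

Compound the nominal returns: 1.0480 × 1.0390 × 1.1319 × 1.1222 = 1.38310501.
Compound inflation: 1.0584 × 1.0985 × 1.0710 × 1.0881 = 1.35490290.
Deflate: 1.38310501 / 1.35490290 = 1.02081485.
Annualized real rate = 1.02081485^(1/4) − 1 = 0.5164% → 0.516%.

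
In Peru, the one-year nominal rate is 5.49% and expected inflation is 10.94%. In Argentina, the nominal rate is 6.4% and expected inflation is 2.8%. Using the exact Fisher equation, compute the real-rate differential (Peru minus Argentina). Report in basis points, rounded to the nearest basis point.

Peru: (1 + 0.0549)/(1 + 0.1094) − 1 = -4.9126%
Argentina: (1 + 0.0640)/(1 + 0.0280) − 1 = 3.5019%
Differential = -4.9126% − 3.5019% = -8.4145% → -841 basis points.

-841 basis points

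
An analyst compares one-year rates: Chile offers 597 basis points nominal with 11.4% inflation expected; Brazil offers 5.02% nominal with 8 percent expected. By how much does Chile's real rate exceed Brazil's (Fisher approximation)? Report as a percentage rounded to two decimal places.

-2.45%

Chile: 5.97% − 11.4% = -5.430%
Brazil: 5.02% − 8% = -2.980%
Differential = -2.450% → -2.45%.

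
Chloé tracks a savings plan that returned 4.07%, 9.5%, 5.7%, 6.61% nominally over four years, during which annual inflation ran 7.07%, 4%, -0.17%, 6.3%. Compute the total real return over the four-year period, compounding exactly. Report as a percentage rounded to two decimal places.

8.67%

Nominal growth factor = 1.0407 × 1.0950 × 1.0570 × 1.0661 = 1.284141
Price-level growth factor = 1.0707 × 1.0400 × 0.9983 × 1.0630 = 1.181668
Real growth factor = 1.284141 / 1.181668 = 1.086719
Total real return = 1.086719 − 1 → 8.67%.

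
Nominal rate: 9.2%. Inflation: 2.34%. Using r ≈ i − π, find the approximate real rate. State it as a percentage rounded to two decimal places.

6.86%

r ≈ i − π = 9.2% − 2.34% = 6.86%.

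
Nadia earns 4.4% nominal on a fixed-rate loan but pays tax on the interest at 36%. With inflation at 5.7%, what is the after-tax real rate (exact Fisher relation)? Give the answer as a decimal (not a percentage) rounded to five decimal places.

-0.02728

After-tax nominal return = 4.4% × (1 − 0.36) = 2.8160%.
1 + r = 1.02816 / 1.05700 = 0.9727152
After-tax real rate = 0.9727152 − 1 → -0.02728.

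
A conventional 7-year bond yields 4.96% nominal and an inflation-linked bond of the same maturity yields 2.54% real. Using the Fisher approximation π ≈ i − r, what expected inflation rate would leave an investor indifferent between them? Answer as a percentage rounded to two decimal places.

π ≈ i − r = 4.96% − 2.54% → 2.42%.

2.42%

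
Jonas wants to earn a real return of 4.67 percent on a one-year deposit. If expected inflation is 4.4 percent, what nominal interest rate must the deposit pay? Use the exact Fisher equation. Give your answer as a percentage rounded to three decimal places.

9.275%

(1 + i) = (1 + r)(1 + π) = 1.04670 × 1.04400 = 1.0927548
i = 1.0927548 − 1, so the required nominal rate is 9.275%.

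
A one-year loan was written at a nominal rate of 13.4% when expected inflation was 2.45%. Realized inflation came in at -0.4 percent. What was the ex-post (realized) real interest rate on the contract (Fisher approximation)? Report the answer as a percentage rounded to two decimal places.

13.80%

Ex-post: 13.4% − (-0.4%) = 13.800%
So the realized real rate is 13.80%.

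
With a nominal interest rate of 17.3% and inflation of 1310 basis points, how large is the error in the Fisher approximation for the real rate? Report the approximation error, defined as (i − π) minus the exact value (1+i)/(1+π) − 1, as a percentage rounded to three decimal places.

Approximate: r ≈ 17.300% − 13.100% = 4.2000%
Exact: (1 + 0.1730)/(1 + 0.1310) − 1 = 3.71353%
Error = 4.2000% − 3.71353% = 0.48647% → 0.486%.

0.486%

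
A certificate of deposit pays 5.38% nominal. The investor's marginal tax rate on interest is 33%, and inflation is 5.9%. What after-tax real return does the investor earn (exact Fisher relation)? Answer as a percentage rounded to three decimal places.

After-tax nominal return = 5.38% × (1 − 0.33) = 3.6046%.
1 + r = 1.036046 / 1.05900 = 0.9783248
After-tax real rate = 0.9783248 − 1 → -2.168%.

-2.168%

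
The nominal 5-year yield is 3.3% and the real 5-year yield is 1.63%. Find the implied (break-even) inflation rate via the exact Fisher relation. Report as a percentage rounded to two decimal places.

(1 + π) = (1 + i)/(1 + r) = 1.03300 / 1.01630 = 1.016432
Break-even inflation = 1.016432 − 1 → 1.64%.

1.64%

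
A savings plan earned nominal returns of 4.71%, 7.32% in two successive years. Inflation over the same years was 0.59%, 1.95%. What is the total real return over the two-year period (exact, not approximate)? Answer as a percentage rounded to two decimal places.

9.58%

Compound the nominal returns: 1.0471 × 1.0732 = 1.123748.
Compound inflation: 1.0059 × 1.0195 = 1.025515.
Deflate: 1.123748 / 1.025515 = 1.095789.
Total real return = 1.095789 − 1 → 9.58%.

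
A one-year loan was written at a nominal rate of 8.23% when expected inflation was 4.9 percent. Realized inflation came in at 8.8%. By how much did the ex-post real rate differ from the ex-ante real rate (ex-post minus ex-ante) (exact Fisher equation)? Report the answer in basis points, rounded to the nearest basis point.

Ex-ante: (1 + 0.0823)/(1 + 0.0490) − 1 = 3.1745%
Ex-post: (1 + 0.0823)/(1 + 0.0880) − 1 = -0.5239%
Difference (ex-post − ex-ante) = -3.6983% → -370 basis points.

-370 basis points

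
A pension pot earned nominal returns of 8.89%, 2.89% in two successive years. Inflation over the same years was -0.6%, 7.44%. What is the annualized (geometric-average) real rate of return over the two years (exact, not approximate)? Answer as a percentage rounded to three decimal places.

2.425%

Compound the nominal returns: 1.0889 × 1.0289 = 1.12036921.
Compound inflation: 0.9940 × 1.0744 = 1.06795360.
Deflate: 1.12036921 / 1.06795360 = 1.04908042.
Annualized real rate = 1.04908042^(1/2) − 1 = 2.4246% → 2.425%.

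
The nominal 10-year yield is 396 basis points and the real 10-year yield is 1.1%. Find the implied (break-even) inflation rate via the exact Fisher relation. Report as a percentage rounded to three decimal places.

(1 + π) = (1 + i)/(1 + r) = 1.03960 / 1.01100 = 1.028289
Break-even inflation = 1.028289 − 1 → 2.829%.

2.829%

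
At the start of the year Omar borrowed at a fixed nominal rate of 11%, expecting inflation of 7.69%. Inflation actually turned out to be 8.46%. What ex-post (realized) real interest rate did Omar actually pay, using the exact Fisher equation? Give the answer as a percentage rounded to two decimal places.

Ex-post: (1 + 0.1100)/(1 + 0.0846) − 1 = 2.3419%
So the realized real rate is 2.34%.

2.34%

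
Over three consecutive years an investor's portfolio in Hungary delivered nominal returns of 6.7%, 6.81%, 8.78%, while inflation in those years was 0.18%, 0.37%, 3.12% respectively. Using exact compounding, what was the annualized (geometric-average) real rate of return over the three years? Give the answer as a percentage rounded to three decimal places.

6.137%

Compound the nominal returns: 1.0670 × 1.0681 × 1.0878 = 1.23972509.
Compound inflation: 1.0018 × 1.0037 × 1.0312 = 1.03687847.
Deflate: 1.23972509 / 1.03687847 = 1.19563201.
Annualized real rate = 1.19563201^(1/3) − 1 = 6.1368% → 6.137%.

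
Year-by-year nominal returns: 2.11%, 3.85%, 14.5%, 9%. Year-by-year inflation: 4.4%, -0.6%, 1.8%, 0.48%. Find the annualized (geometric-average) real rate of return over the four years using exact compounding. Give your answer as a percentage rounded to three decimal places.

5.669%

Nominal growth factor = 1.0211 × 1.0385 × 1.1450 × 1.0900 = 1.32344763
Price-level growth factor = 1.0440 × 0.9940 × 1.0180 × 1.0048 = 1.06148604
Real growth factor = 1.32344763 / 1.06148604 = 1.24678760
Annualized real rate = 1.24678760^(1/4) − 1 = 5.6691% → 5.669%.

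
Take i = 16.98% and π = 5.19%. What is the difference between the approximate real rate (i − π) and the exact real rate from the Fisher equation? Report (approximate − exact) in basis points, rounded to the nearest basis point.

Approximate: r ≈ 16.980% − 5.190% = 11.7900%
Exact: (1 + 0.1698)/(1 + 0.0519) − 1 = 11.2083%
Error = 11.7900% − 11.2083% = 0.5817% → 58 basis points.

58 basis points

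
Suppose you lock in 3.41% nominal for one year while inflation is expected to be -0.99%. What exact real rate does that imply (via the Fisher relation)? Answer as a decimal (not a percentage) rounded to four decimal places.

By the Fisher relation, 1 + r = (1 + i)/(1 + π).
1 + r = 1.03410 / 0.99010 = 1.044440
r = 1.044440 − 1 = 4.4440%, i.e. 0.0444.

0.0444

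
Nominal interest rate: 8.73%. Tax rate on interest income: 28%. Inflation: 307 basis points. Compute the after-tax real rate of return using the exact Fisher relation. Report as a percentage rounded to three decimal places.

3.120%

After-tax nominal return = 8.73% × (1 − 0.28) = 6.2856%.
1 + r = 1.062856 / 1.03070 = 1.031198
After-tax real rate = 1.031198 − 1 → 3.120%.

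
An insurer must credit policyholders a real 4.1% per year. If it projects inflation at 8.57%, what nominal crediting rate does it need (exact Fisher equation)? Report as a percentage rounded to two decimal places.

13.02%

(1 + i) = (1 + r)(1 + π) = 1.04100 × 1.08570 = 1.1302137
i = 1.1302137 − 1, so the required nominal rate is 13.02%.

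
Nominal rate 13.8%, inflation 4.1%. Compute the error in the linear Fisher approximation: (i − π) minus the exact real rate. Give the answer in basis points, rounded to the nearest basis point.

Approximate: r ≈ 13.800% − 4.100% = 9.7000%
Exact: (1 + 0.1380)/(1 + 0.0410) − 1 = 9.3180%
Error = 9.7000% − 9.3180% = 0.3820% → 38 basis points.

38 basis points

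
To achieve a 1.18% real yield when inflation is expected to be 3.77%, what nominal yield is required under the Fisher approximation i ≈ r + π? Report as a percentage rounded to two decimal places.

i ≈ r + π = 1.18% + 3.77% = 4.95%.

4.95%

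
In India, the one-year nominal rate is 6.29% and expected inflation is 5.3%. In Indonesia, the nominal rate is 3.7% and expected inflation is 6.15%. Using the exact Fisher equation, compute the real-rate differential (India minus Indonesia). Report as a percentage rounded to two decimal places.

India: (1 + 0.0629)/(1 + 0.0530) − 1 = 0.9402%
Indonesia: (1 + 0.0370)/(1 + 0.0615) − 1 = -2.3081%
Differential = 0.9402% − (-2.3081%) = 3.2482% → 3.25%.

3.25%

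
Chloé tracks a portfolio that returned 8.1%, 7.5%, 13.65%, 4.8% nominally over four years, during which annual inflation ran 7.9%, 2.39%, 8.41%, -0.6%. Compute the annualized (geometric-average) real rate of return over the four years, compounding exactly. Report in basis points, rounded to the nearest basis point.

Nominal growth factor = 1.0810 × 1.0750 × 1.1365 × 1.0480 = 1.38409175
Price-level growth factor = 1.0790 × 1.0239 × 1.0841 × 0.9940 = 1.19051457
Real growth factor = 1.38409175 / 1.19051457 = 1.16259959
Annualized real rate = 1.16259959^(1/4) − 1 = 3.8383% → 384 basis points.

384 basis points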